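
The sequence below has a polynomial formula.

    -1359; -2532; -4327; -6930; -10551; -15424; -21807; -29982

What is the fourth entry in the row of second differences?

-1252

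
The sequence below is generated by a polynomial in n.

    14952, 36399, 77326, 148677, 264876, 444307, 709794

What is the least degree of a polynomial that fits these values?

Δ: 21447, 40927, 71351, 116199, 179431, 265487
Δ²: 19480, 30424, 44848, 63232, 86056
Δ³: 10944, 14424, 18384, 22824
Δ⁴: 3480, 3960, 4440
Δ⁵: 480, 480
The fifth differences are constant, so the polynomial has degree 5.

5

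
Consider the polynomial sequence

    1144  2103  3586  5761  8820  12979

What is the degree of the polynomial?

4

959, 1483, 2175, 3059, 4159
524, 692, 884, 1100
168, 192, 216
24, 24
The fourth differences are constant, so the polynomial has degree 4.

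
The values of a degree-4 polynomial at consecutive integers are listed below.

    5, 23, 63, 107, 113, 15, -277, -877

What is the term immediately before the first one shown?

3

D1: 18, 40, 44, 6, -98, -292, -600
D2: 22, 4, -38, -104, -194, -308
D3: -18, -42, -66, -90, -114
D4: -24, -24, -24, -24
The fourth differences are constant at -24.
Work back: -18 + 24 = 6;  22 − 6 = 16;  18 − 16 = 2;  5 − 2 = 3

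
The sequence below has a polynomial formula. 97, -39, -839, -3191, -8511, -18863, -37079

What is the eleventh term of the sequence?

-278823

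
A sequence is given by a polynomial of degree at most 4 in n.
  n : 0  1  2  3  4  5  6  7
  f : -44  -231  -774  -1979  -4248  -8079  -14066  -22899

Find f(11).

-103851

First differences: -187, -543, -1205, -2269, -3831, -5987, -8833
Second differences: -356, -662, -1064, -1562, -2156, -2846
Third differences: -306, -402, -498, -594, -690
Fourth differences: -96, -96, -96, -96
Constant fourth difference = -96, so extend:
-690 − 96 = -786;  -2846 − 786 = -3632;  -8833 − 3632 = -12465;  -22899 − 12465 = -35364
-786 − 96 = -882;  -3632 − 882 = -4514;  -12465 − 4514 = -16979;  -35364 − 16979 = -52343
-882 − 96 = -978;  -4514 − 978 = -5492;  -16979 − 5492 = -22471;  -52343 − 22471 = -74814
-978 − 96 = -1074;  -5492 − 1074 = -6566;  -22471 − 6566 = -29037;  -74814 − 29037 = -103851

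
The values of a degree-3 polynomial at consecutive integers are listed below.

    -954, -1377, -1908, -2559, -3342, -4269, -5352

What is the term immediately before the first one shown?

D1: -423  -531  -651  -783  -927  -1083
D2: -108  -120  -132  -144  -156
D3: -12  -12  -12  -12
The third differences are constant at -12.
Work back: -108 + 12 = -96;  -423 + 96 = -327;  -954 + 327 = -627

-627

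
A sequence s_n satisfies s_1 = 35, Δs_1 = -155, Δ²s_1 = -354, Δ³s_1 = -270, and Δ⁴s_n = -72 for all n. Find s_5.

-3861

Build the table forward from the leading diagonal:
Δ⁴: -72, -72, -72, -72, -72
Δ³: -270, -342, -414, -486, -558
Δ²: -354, -624, -966, -1380, -1866
Δ: -155, -509, -1133, -2099, -3479
s: 35, -120, -629, -1762, -3861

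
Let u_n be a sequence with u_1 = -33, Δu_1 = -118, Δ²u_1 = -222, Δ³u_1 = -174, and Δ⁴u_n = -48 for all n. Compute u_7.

Build the table forward from the leading diagonal:
Δ⁴: -48  -48  -48  -48  -48  -48  -48
Δ³: -174  -222  -270  -318  -366  -414  -462
Δ²: -222  -396  -618  -888  -1206  -1572  -1986
Δ: -118  -340  -736  -1354  -2242  -3448  -5020
u: -33  -151  -491  -1227  -2581  -4823  -8271

-8271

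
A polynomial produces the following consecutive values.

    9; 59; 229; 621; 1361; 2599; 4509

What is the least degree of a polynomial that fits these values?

4

Δ: 50, 170, 392, 740, 1238, 1910
Δ²: 120, 222, 348, 498, 672
Δ³: 102, 126, 150, 174
Δ⁴: 24, 24, 24
The fourth differences are constant, so the polynomial has degree 4.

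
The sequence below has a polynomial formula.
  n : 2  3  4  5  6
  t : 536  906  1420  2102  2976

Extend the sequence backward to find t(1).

370  514  682  874
144  168  192
24  24
The third differences are constant at 24.
Work back: 144 − 24 = 120;  370 − 120 = 250;  536 − 250 = 286

286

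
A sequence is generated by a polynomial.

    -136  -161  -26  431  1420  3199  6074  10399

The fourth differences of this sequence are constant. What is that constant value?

Δ: -25, 135, 457, 989, 1779, 2875, 4325
Δ²: 160, 322, 532, 790, 1096, 1450
Δ³: 162, 210, 258, 306, 354
Δ⁴: 48, 48, 48, 48

48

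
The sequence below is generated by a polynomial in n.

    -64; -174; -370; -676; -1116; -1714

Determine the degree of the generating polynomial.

Δ: -110, -196, -306, -440, -598
Δ²: -86, -110, -134, -158
Δ³: -24, -24, -24
The third differences are constant, so the polynomial has degree 3.

3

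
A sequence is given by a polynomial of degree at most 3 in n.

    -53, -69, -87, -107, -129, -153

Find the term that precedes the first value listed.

-39

-16  -18  -20  -22  -24
-2  -2  -2  -2
The second differences are constant at -2.
Work back: -16 + 2 = -14;  -53 + 14 = -39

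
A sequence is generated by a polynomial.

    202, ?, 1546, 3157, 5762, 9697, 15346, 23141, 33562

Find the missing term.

641

Using the last 7 terms:
Δ: 1611  2605  3935  5649  7795  10421
Δ²: 994  1330  1714  2146  2626
Δ³: 336  384  432  480
Δ⁴: 48  48  48
Constant fourth difference = 48.
Extend backward: 336 − 48 = 288;  994 − 288 = 706;  1611 − 706 = 905;  1546 − 905 = 641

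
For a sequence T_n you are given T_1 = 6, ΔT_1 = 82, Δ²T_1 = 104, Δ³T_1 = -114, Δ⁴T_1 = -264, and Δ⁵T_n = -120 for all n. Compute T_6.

Build the table forward from the leading diagonal:
Fifth differences: -120, -120, -120, -120, -120, -120
Fourth differences: -264, -384, -504, -624, -744, -864
Third differences: -114, -378, -762, -1266, -1890, -2634
Second differences: 104, -10, -388, -1150, -2416, -4306
First differences: 82, 186, 176, -212, -1362, -3778
T: 6, 88, 274, 450, 238, -1124

-1124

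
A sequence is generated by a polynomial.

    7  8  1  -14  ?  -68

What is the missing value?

Using the first 4 terms:
First differences: 1, -7, -15
Second differences: -8, -8
Constant second difference = -8.
Extend forward: -15 − 8 = -23;  -14 − 23 = -37

-37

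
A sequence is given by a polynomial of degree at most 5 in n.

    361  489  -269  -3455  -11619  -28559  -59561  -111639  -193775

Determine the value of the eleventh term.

Δ: 128  -758  -3186  -8164  -16940  -31002  -52078  -82136
Δ²: -886  -2428  -4978  -8776  -14062  -21076  -30058
Δ³: -1542  -2550  -3798  -5286  -7014  -8982
Δ⁴: -1008  -1248  -1488  -1728  -1968
Δ⁵: -240  -240  -240  -240
Constant fifth difference = -240, so extend:
-1968 − 240 = -2208;  -8982 − 2208 = -11190;  -30058 − 11190 = -41248;  -82136 − 41248 = -123384;  -193775 − 123384 = -317159
-2208 − 240 = -2448;  -11190 − 2448 = -13638;  -41248 − 13638 = -54886;  -123384 − 54886 = -178270;  -317159 − 178270 = -495429

-495429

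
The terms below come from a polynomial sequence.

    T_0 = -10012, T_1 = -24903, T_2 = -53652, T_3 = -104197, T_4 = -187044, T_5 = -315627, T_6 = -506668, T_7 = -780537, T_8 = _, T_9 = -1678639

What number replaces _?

Using the first 8 terms:
-14891, -28749, -50545, -82847, -128583, -191041, -273869
-13858, -21796, -32302, -45736, -62458, -82828
-7938, -10506, -13434, -16722, -20370
-2568, -2928, -3288, -3648
-360, -360, -360
Constant fifth difference = -360.
Extend forward: -3648 − 360 = -4008;  -20370 − 4008 = -24378;  -82828 − 24378 = -107206;  -273869 − 107206 = -381075;  -780537 − 381075 = -1161612

-1161612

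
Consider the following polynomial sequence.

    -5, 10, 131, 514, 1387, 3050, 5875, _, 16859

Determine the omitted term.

10306

Using the first 7 terms:
15, 121, 383, 873, 1663, 2825
106, 262, 490, 790, 1162
156, 228, 300, 372
72, 72, 72
Constant fourth difference = 72.
Extend forward: 372 + 72 = 444;  1162 + 444 = 1606;  2825 + 1606 = 4431;  5875 + 4431 = 10306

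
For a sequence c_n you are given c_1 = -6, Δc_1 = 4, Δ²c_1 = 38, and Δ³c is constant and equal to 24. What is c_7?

Build the table forward from the leading diagonal:
Δ³: 24, 24, 24, 24, 24, 24, 24
Δ²: 38, 62, 86, 110, 134, 158, 182
Δ: 4, 42, 104, 190, 300, 434, 592
c: -6, -2, 40, 144, 334, 634, 1068

1068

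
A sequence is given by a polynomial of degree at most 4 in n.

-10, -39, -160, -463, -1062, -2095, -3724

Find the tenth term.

-14167

First differences: -29 , -121 , -303 , -599 , -1033 , -1629
Second differences: -92 , -182 , -296 , -434 , -596
Third differences: -90 , -114 , -138 , -162
Fourth differences: -24 , -24 , -24
The fourth differences are constant (-24).
-162 − 24 = -186;  -596 − 186 = -782;  -1629 − 782 = -2411;  -3724 − 2411 = -6135
-186 − 24 = -210;  -782 − 210 = -992;  -2411 − 992 = -3403;  -6135 − 3403 = -9538
-210 − 24 = -234;  -992 − 234 = -1226;  -3403 − 1226 = -4629;  -9538 − 4629 = -14167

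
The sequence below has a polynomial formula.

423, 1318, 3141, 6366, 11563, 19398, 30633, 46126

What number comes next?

895, 1823, 3225, 5197, 7835, 11235, 15493
928, 1402, 1972, 2638, 3400, 4258
474, 570, 666, 762, 858
96, 96, 96, 96
Constant fourth difference = 96, so extend:
858 + 96 = 954;  4258 + 954 = 5212;  15493 + 5212 = 20705;  46126 + 20705 = 66831

66831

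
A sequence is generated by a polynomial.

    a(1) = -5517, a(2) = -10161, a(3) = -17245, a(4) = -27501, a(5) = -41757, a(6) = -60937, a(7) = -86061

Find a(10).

-208737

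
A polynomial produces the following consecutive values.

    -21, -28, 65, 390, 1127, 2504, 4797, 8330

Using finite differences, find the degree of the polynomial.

D1: -7, 93, 325, 737, 1377, 2293, 3533
D2: 100, 232, 412, 640, 916, 1240
D3: 132, 180, 228, 276, 324
D4: 48, 48, 48, 48
The fourth differences are constant, so the polynomial has degree 4.

4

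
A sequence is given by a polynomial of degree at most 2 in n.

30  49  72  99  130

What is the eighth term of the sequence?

Δ: 19  23  27  31
Δ²: 4  4  4
Constant second difference = 4, so extend:
31 + 4 = 35;  130 + 35 = 165
35 + 4 = 39;  165 + 39 = 204
39 + 4 = 43;  204 + 43 = 247

247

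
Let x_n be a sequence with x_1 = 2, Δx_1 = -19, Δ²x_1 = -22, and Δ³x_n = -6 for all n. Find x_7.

-562

Build the table forward from the leading diagonal:
D3: -6, -6, -6, -6, -6, -6, -6
D2: -22, -28, -34, -40, -46, -52, -58
D1: -19, -41, -69, -103, -143, -189, -241
x: 2, -17, -58, -127, -230, -373, -562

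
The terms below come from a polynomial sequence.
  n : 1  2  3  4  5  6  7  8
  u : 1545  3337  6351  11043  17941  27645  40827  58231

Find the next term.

80673

First differences: 1792 , 3014 , 4692 , 6898 , 9704 , 13182 , 17404
Second differences: 1222 , 1678 , 2206 , 2806 , 3478 , 4222
Third differences: 456 , 528 , 600 , 672 , 744
Fourth differences: 72 , 72 , 72 , 72
Constant fourth difference = 72, so extend:
744 + 72 = 816;  4222 + 816 = 5038;  17404 + 5038 = 22442;  58231 + 22442 = 80673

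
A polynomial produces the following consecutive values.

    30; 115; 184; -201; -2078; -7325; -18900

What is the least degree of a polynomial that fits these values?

5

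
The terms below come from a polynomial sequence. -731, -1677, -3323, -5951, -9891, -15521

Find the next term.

-23267

-946  -1646  -2628  -3940  -5630
-700  -982  -1312  -1690
-282  -330  -378
-48  -48
Constant fourth difference = -48, so extend:
-378 − 48 = -426;  -1690 − 426 = -2116;  -5630 − 2116 = -7746;  -15521 − 7746 = -23267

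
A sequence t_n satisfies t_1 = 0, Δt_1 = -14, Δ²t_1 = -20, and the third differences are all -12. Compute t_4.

-114

Build the table forward from the leading diagonal:
Δ³: -12  -12  -12  -12
Δ²: -20  -32  -44  -56
Δ: -14  -34  -66  -110
t: 0  -14  -48  -114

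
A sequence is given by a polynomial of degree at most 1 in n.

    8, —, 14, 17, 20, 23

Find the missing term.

Using the last 4 terms:
Δ: 3, 3, 3
Constant first difference = 3.
Extend backward: 14 − 3 = 11

11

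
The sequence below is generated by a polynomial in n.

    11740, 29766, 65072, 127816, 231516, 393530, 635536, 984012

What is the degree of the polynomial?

5

18026, 35306, 62744, 103700, 162014, 242006, 348476
17280, 27438, 40956, 58314, 79992, 106470
10158, 13518, 17358, 21678, 26478
3360, 3840, 4320, 4800
480, 480, 480
The fifth differences are constant, so the polynomial has degree 5.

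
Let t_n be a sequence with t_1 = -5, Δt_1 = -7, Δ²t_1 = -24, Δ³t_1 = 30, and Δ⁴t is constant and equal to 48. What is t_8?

Build the table forward from the leading diagonal:
Fourth differences: 48, 48, 48, 48, 48, 48, 48, 48
Third differences: 30, 78, 126, 174, 222, 270, 318, 366
Second differences: -24, 6, 84, 210, 384, 606, 876, 1194
First differences: -7, -31, -25, 59, 269, 653, 1259, 2135
t: -5, -12, -43, -68, -9, 260, 913, 2172

2172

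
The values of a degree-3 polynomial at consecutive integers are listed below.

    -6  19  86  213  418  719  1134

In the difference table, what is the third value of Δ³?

18

First differences: 25, 67, 127, 205, 301, 415
Second differences: 42, 60, 78, 96, 114
Third differences: 18, 18, 18, 18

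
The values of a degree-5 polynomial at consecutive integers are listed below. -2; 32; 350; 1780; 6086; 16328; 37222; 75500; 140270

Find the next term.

243376

34, 318, 1430, 4306, 10242, 20894, 38278, 64770
284, 1112, 2876, 5936, 10652, 17384, 26492
828, 1764, 3060, 4716, 6732, 9108
936, 1296, 1656, 2016, 2376
360, 360, 360, 360
Fifth differences constant at 360.
2376 + 360 = 2736;  9108 + 2736 = 11844;  26492 + 11844 = 38336;  64770 + 38336 = 103106;  140270 + 103106 = 243376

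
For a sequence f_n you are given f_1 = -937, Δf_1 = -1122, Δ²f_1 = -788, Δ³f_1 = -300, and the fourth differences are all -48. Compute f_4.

Build the table forward from the leading diagonal:
Δ⁴: -48, -48, -48, -48
Δ³: -300, -348, -396, -444
Δ²: -788, -1088, -1436, -1832
Δ: -1122, -1910, -2998, -4434
f: -937, -2059, -3969, -6967

-6967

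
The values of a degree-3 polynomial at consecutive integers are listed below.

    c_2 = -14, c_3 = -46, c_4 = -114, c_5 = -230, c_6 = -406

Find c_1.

Δ: -32  -68  -116  -176
Δ²: -36  -48  -60
Δ³: -12  -12
The third differences are constant at -12.
Work back: -36 + 12 = -24;  -32 + 24 = -8;  -14 + 8 = -6

-6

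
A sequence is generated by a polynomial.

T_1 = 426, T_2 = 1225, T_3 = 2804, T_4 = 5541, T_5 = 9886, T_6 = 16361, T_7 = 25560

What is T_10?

D1: 799 , 1579 , 2737 , 4345 , 6475 , 9199
D2: 780 , 1158 , 1608 , 2130 , 2724
D3: 378 , 450 , 522 , 594
D4: 72 , 72 , 72
Constant fourth difference = 72, so extend:
594 + 72 = 666;  2724 + 666 = 3390;  9199 + 3390 = 12589;  25560 + 12589 = 38149
666 + 72 = 738;  3390 + 738 = 4128;  12589 + 4128 = 16717;  38149 + 16717 = 54866
738 + 72 = 810;  4128 + 810 = 4938;  16717 + 4938 = 21655;  54866 + 21655 = 76521

76521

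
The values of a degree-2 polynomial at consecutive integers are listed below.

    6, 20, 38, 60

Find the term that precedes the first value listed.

-4

D1: 14  18  22
D2: 4  4
The second differences are constant at 4.
Work back: 14 − 4 = 10;  6 − 10 = -4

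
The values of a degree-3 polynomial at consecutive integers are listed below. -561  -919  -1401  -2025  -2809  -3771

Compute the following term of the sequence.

-358, -482, -624, -784, -962
-124, -142, -160, -178
-18, -18, -18
Constant third difference = -18, so extend:
-178 − 18 = -196;  -962 − 196 = -1158;  -3771 − 1158 = -4929

-4929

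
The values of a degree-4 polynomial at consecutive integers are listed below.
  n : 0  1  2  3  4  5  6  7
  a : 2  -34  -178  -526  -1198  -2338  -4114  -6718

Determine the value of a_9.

-15298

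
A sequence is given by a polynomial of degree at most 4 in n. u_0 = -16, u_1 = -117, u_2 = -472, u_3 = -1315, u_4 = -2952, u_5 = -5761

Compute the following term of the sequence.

First differences: -101, -355, -843, -1637, -2809
Second differences: -254, -488, -794, -1172
Third differences: -234, -306, -378
Fourth differences: -72, -72
Constant fourth difference = -72, so extend:
-378 − 72 = -450;  -1172 − 450 = -1622;  -2809 − 1622 = -4431;  -5761 − 4431 = -10192

-10192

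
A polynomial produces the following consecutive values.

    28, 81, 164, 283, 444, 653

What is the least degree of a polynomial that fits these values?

3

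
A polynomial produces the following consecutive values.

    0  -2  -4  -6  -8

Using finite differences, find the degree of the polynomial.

1

-2, -2, -2, -2
The first differences are constant, so the polynomial has degree 1.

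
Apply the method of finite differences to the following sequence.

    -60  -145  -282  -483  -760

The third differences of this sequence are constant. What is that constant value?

Δ: -85, -137, -201, -277
Δ²: -52, -64, -76
Δ³: -12, -12

-12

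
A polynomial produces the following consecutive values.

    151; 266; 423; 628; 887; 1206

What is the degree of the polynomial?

3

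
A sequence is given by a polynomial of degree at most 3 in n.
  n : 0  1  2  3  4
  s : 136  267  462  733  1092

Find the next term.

131 , 195 , 271 , 359
64 , 76 , 88
12 , 12
Third differences constant at 12.
88 + 12 = 100;  359 + 100 = 459;  1092 + 459 = 1551

1551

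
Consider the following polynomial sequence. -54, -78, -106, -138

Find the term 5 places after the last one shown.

D1: -24  -28  -32
D2: -4  -4
The second differences are constant (-4).
-32 − 4 = -36;  -138 − 36 = -174
-36 − 4 = -40;  -174 − 40 = -214
-40 − 4 = -44;  -214 − 44 = -258
-44 − 4 = -48;  -258 − 48 = -306
-48 − 4 = -52;  -306 − 52 = -358

-358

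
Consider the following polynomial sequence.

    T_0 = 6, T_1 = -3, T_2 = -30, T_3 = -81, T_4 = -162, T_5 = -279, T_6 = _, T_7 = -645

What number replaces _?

Using the first 6 terms:
D1: -9, -27, -51, -81, -117
D2: -18, -24, -30, -36
D3: -6, -6, -6
Constant third difference = -6.
Extend forward: -36 − 6 = -42;  -117 − 42 = -159;  -279 − 159 = -438

-438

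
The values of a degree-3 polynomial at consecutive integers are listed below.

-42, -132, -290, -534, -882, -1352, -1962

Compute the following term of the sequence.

-2730

-90  -158  -244  -348  -470  -610
-68  -86  -104  -122  -140
-18  -18  -18  -18
The third differences are constant (-18).
-140 − 18 = -158;  -610 − 158 = -768;  -1962 − 768 = -2730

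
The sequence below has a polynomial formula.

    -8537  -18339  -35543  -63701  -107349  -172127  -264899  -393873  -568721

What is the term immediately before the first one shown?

-3449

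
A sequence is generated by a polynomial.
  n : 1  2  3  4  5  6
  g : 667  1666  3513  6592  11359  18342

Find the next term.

Δ: 999  1847  3079  4767  6983
Δ²: 848  1232  1688  2216
Δ³: 384  456  528
Δ⁴: 72  72
The fourth differences are constant (72).
528 + 72 = 600;  2216 + 600 = 2816;  6983 + 2816 = 9799;  18342 + 9799 = 28141

28141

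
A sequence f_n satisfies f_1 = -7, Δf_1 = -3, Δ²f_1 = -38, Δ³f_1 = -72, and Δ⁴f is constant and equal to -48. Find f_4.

Build the table forward from the leading diagonal:
Fourth differences: -48  -48  -48  -48
Third differences: -72  -120  -168  -216
Second differences: -38  -110  -230  -398
First differences: -3  -41  -151  -381
f: -7  -10  -51  -202

-202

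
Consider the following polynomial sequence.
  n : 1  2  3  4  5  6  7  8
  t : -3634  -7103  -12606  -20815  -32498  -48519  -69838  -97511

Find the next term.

-132690

First differences: -3469 , -5503 , -8209 , -11683 , -16021 , -21319 , -27673
Second differences: -2034 , -2706 , -3474 , -4338 , -5298 , -6354
Third differences: -672 , -768 , -864 , -960 , -1056
Fourth differences: -96 , -96 , -96 , -96
The fourth differences are constant (-96).
-1056 − 96 = -1152;  -6354 − 1152 = -7506;  -27673 − 7506 = -35179;  -97511 − 35179 = -132690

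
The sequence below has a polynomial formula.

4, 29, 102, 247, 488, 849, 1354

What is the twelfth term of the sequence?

First differences: 25, 73, 145, 241, 361, 505
Second differences: 48, 72, 96, 120, 144
Third differences: 24, 24, 24, 24
The third differences are constant (24).
144 + 24 = 168;  505 + 168 = 673;  1354 + 673 = 2027
168 + 24 = 192;  673 + 192 = 865;  2027 + 865 = 2892
192 + 24 = 216;  865 + 216 = 1081;  2892 + 1081 = 3973
216 + 24 = 240;  1081 + 240 = 1321;  3973 + 1321 = 5294
240 + 24 = 264;  1321 + 264 = 1585;  5294 + 1585 = 6879

6879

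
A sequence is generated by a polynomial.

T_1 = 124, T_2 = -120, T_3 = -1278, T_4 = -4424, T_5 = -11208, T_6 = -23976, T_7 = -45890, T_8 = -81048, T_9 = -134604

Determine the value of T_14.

-947784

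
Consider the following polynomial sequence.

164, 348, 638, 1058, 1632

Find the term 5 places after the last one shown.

7652

184, 290, 420, 574
106, 130, 154
24, 24
The third differences are constant (24).
154 + 24 = 178;  574 + 178 = 752;  1632 + 752 = 2384
178 + 24 = 202;  752 + 202 = 954;  2384 + 954 = 3338
202 + 24 = 226;  954 + 226 = 1180;  3338 + 1180 = 4518
226 + 24 = 250;  1180 + 250 = 1430;  4518 + 1430 = 5948
250 + 24 = 274;  1430 + 274 = 1704;  5948 + 1704 = 7652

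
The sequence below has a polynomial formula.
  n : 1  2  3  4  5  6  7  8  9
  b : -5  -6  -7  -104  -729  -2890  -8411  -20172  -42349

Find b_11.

-142575

-1  -1  -97  -625  -2161  -5521  -11761  -22177
0  -96  -528  -1536  -3360  -6240  -10416
-96  -432  -1008  -1824  -2880  -4176
-336  -576  -816  -1056  -1296
-240  -240  -240  -240
Fifth differences constant at -240.
-1296 − 240 = -1536;  -4176 − 1536 = -5712;  -10416 − 5712 = -16128;  -22177 − 16128 = -38305;  -42349 − 38305 = -80654
-1536 − 240 = -1776;  -5712 − 1776 = -7488;  -16128 − 7488 = -23616;  -38305 − 23616 = -61921;  -80654 − 61921 = -142575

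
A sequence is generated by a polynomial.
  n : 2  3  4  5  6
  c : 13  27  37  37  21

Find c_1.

1

Δ: 14  10  0  -16
Δ²: -4  -10  -16
Δ³: -6  -6
The third differences are constant at -6.
Work back: -4 + 6 = 2;  14 − 2 = 12;  13 − 12 = 1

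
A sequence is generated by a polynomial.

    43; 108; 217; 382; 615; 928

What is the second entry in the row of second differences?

56

D1: 65, 109, 165, 233, 313
D2: 44, 56, 68, 80
D3: 12, 12, 12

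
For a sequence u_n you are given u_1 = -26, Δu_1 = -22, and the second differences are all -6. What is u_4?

-110

Build the table forward from the leading diagonal:
D2: -6  -6  -6  -6
D1: -22  -28  -34  -40
u: -26  -48  -76  -110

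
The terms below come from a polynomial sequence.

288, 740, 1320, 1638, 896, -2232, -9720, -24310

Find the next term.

-49632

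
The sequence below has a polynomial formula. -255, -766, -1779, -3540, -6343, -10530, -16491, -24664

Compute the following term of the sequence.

-35535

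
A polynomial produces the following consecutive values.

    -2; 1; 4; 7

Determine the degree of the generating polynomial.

1

3, 3, 3
The first differences are constant, so the polynomial has degree 1.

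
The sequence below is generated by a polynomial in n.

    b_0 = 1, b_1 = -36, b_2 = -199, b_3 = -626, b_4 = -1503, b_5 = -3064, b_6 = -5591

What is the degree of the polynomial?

4

D1: -37, -163, -427, -877, -1561, -2527
D2: -126, -264, -450, -684, -966
D3: -138, -186, -234, -282
D4: -48, -48, -48
The fourth differences are constant, so the polynomial has degree 4.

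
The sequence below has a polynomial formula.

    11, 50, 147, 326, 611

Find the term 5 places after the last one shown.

First differences: 39 , 97 , 179 , 285
Second differences: 58 , 82 , 106
Third differences: 24 , 24
The third differences are constant (24).
106 + 24 = 130;  285 + 130 = 415;  611 + 415 = 1026
130 + 24 = 154;  415 + 154 = 569;  1026 + 569 = 1595
154 + 24 = 178;  569 + 178 = 747;  1595 + 747 = 2342
178 + 24 = 202;  747 + 202 = 949;  2342 + 949 = 3291
202 + 24 = 226;  949 + 226 = 1175;  3291 + 1175 = 4466

4466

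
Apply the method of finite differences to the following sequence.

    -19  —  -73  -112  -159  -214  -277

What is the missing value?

-42

Using the last 5 terms:
Δ: -39  -47  -55  -63
Δ²: -8  -8  -8
Constant second difference = -8.
Extend backward: -39 + 8 = -31;  -73 + 31 = -42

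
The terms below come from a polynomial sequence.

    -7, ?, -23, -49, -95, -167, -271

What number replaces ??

-11

Using the last 5 terms:
Δ: -26, -46, -72, -104
Δ²: -20, -26, -32
Δ³: -6, -6
Constant third difference = -6.
Extend backward: -20 + 6 = -14;  -26 + 14 = -12;  -23 + 12 = -11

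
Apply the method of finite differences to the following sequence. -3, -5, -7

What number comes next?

-9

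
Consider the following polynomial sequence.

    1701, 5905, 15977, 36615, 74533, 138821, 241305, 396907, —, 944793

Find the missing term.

Using the first 8 terms:
4204  10072  20638  37918  64288  102484  155602
5868  10566  17280  26370  38196  53118
4698  6714  9090  11826  14922
2016  2376  2736  3096
360  360  360
Constant fifth difference = 360.
Extend forward: 3096 + 360 = 3456;  14922 + 3456 = 18378;  53118 + 18378 = 71496;  155602 + 71496 = 227098;  396907 + 227098 = 624005

624005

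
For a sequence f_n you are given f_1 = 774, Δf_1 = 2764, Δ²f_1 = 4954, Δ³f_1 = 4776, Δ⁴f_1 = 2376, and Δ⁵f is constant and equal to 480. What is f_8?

384556

Build the table forward from the leading diagonal:
Δ⁵: 480, 480, 480, 480, 480, 480, 480, 480
Δ⁴: 2376, 2856, 3336, 3816, 4296, 4776, 5256, 5736
Δ³: 4776, 7152, 10008, 13344, 17160, 21456, 26232, 31488
Δ²: 4954, 9730, 16882, 26890, 40234, 57394, 78850, 105082
Δ: 2764, 7718, 17448, 34330, 61220, 101454, 158848, 237698
f: 774, 3538, 11256, 28704, 63034, 124254, 225708, 384556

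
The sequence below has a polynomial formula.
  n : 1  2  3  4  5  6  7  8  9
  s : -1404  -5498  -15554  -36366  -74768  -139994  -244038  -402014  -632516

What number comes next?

-957978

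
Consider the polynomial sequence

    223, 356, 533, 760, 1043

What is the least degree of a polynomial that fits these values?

D1: 133, 177, 227, 283
D2: 44, 50, 56
D3: 6, 6
The third differences are constant, so the polynomial has degree 3.

3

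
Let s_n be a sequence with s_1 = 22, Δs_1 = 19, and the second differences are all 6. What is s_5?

134

Build the table forward from the leading diagonal:
Second differences: 6, 6, 6, 6, 6
First differences: 19, 25, 31, 37, 43
s: 22, 41, 66, 97, 134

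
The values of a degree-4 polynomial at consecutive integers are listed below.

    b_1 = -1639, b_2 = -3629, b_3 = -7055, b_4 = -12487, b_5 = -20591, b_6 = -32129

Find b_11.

-174719

Δ: -1990  -3426  -5432  -8104  -11538
Δ²: -1436  -2006  -2672  -3434
Δ³: -570  -666  -762
Δ⁴: -96  -96
The fourth differences are constant (-96).
-762 − 96 = -858;  -3434 − 858 = -4292;  -11538 − 4292 = -15830;  -32129 − 15830 = -47959
-858 − 96 = -954;  -4292 − 954 = -5246;  -15830 − 5246 = -21076;  -47959 − 21076 = -69035
-954 − 96 = -1050;  -5246 − 1050 = -6296;  -21076 − 6296 = -27372;  -69035 − 27372 = -96407
-1050 − 96 = -1146;  -6296 − 1146 = -7442;  -27372 − 7442 = -34814;  -96407 − 34814 = -131221
-1146 − 96 = -1242;  -7442 − 1242 = -8684;  -34814 − 8684 = -43498;  -131221 − 43498 = -174719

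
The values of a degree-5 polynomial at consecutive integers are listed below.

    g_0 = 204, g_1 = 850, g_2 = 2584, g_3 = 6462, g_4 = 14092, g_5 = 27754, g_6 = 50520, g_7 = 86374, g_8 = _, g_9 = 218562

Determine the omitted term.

Using the first 8 terms:
646  1734  3878  7630  13662  22766  35854
1088  2144  3752  6032  9104  13088
1056  1608  2280  3072  3984
552  672  792  912
120  120  120
Constant fifth difference = 120.
Extend forward: 912 + 120 = 1032;  3984 + 1032 = 5016;  13088 + 5016 = 18104;  35854 + 18104 = 53958;  86374 + 53958 = 140332

140332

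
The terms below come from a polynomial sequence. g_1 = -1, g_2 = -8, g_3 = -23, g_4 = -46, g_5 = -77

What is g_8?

-218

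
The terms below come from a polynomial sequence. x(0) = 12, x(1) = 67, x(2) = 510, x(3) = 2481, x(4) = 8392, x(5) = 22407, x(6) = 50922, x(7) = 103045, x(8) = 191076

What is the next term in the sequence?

330987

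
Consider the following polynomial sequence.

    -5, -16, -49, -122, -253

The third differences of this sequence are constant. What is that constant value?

Δ: -11, -33, -73, -131
Δ²: -22, -40, -58
Δ³: -18, -18

-18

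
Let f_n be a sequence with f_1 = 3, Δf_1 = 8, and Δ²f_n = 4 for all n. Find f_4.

39

Build the table forward from the leading diagonal:
Second differences: 4, 4, 4, 4
First differences: 8, 12, 16, 20
f: 3, 11, 23, 39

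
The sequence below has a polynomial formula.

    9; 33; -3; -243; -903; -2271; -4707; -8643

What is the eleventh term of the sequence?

-34851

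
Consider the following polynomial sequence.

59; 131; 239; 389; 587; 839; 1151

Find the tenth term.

First differences: 72, 108, 150, 198, 252, 312
Second differences: 36, 42, 48, 54, 60
Third differences: 6, 6, 6, 6
Third differences constant at 6.
60 + 6 = 66;  312 + 66 = 378;  1151 + 378 = 1529
66 + 6 = 72;  378 + 72 = 450;  1529 + 450 = 1979
72 + 6 = 78;  450 + 78 = 528;  1979 + 528 = 2507

2507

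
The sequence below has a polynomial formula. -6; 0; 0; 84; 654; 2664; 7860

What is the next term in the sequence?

19020

D1: 6, 0, 84, 570, 2010, 5196
D2: -6, 84, 486, 1440, 3186
D3: 90, 402, 954, 1746
D4: 312, 552, 792
D5: 240, 240
Constant fifth difference = 240, so extend:
792 + 240 = 1032;  1746 + 1032 = 2778;  3186 + 2778 = 5964;  5196 + 5964 = 11160;  7860 + 11160 = 19020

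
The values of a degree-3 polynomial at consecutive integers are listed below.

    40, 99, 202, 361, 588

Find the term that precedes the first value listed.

Δ: 59  103  159  227
Δ²: 44  56  68
Δ³: 12  12
The third differences are constant at 12.
Work back: 44 − 12 = 32;  59 − 32 = 27;  40 − 27 = 13

13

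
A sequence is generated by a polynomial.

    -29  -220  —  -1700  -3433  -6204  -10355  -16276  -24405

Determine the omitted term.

Using the last 6 terms:
Δ: -1733  -2771  -4151  -5921  -8129
Δ²: -1038  -1380  -1770  -2208
Δ³: -342  -390  -438
Δ⁴: -48  -48
Constant fourth difference = -48.
Extend backward: -342 + 48 = -294;  -1038 + 294 = -744;  -1733 + 744 = -989;  -1700 + 989 = -711

-711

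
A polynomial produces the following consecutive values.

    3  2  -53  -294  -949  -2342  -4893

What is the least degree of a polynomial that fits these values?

D1: -1, -55, -241, -655, -1393, -2551
D2: -54, -186, -414, -738, -1158
D3: -132, -228, -324, -420
D4: -96, -96, -96
The fourth differences are constant, so the polynomial has degree 4.

4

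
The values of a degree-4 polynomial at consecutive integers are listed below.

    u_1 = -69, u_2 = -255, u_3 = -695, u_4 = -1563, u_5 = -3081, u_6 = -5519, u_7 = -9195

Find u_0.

-11

D1: -186, -440, -868, -1518, -2438, -3676
D2: -254, -428, -650, -920, -1238
D3: -174, -222, -270, -318
D4: -48, -48, -48
The fourth differences are constant at -48.
Work back: -174 + 48 = -126;  -254 + 126 = -128;  -186 + 128 = -58;  -69 + 58 = -11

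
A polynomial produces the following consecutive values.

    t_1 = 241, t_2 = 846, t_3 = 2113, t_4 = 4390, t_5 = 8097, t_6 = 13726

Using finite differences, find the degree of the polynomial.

D1: 605, 1267, 2277, 3707, 5629
D2: 662, 1010, 1430, 1922
D3: 348, 420, 492
D4: 72, 72
The fourth differences are constant, so the polynomial has degree 4.

4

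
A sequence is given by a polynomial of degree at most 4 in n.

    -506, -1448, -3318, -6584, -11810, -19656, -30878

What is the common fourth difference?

First differences: -942, -1870, -3266, -5226, -7846, -11222
Second differences: -928, -1396, -1960, -2620, -3376
Third differences: -468, -564, -660, -756
Fourth differences: -96, -96, -96

-96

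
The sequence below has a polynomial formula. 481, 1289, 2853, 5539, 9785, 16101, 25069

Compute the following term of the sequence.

37343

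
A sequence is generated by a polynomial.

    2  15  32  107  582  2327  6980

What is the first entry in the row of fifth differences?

240

D1: 13, 17, 75, 475, 1745, 4653
D2: 4, 58, 400, 1270, 2908
D3: 54, 342, 870, 1638
D4: 288, 528, 768
D5: 240, 240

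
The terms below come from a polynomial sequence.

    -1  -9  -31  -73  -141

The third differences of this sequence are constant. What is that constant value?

Δ: -8, -22, -42, -68
Δ²: -14, -20, -26
Δ³: -6, -6

-6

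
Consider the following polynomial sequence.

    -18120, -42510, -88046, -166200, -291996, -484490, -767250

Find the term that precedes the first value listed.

Δ: -24390, -45536, -78154, -125796, -192494, -282760
Δ²: -21146, -32618, -47642, -66698, -90266
Δ³: -11472, -15024, -19056, -23568
Δ⁴: -3552, -4032, -4512
Δ⁵: -480, -480
The fifth differences are constant at -480.
Work back: -3552 + 480 = -3072;  -11472 + 3072 = -8400;  -21146 + 8400 = -12746;  -24390 + 12746 = -11644;  -18120 + 11644 = -6476

-6476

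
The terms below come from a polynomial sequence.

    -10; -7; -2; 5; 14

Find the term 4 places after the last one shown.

70

3, 5, 7, 9
2, 2, 2
Second differences constant at 2.
9 + 2 = 11;  14 + 11 = 25
11 + 2 = 13;  25 + 13 = 38
13 + 2 = 15;  38 + 15 = 53
15 + 2 = 17;  53 + 17 = 70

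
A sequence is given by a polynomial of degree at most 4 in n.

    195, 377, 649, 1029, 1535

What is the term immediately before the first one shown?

D1: 182  272  380  506
D2: 90  108  126
D3: 18  18
The third differences are constant at 18.
Work back: 90 − 18 = 72;  182 − 72 = 110;  195 − 110 = 85

85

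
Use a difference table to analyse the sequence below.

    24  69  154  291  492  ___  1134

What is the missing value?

Using the first 5 terms:
Δ: 45, 85, 137, 201
Δ²: 40, 52, 64
Δ³: 12, 12
Constant third difference = 12.
Extend forward: 64 + 12 = 76;  201 + 76 = 277;  492 + 277 = 769

769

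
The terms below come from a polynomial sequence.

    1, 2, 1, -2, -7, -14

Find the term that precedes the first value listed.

First differences: 1  -1  -3  -5  -7
Second differences: -2  -2  -2  -2
The second differences are constant at -2.
Work back: 1 + 2 = 3;  1 − 3 = -2

-2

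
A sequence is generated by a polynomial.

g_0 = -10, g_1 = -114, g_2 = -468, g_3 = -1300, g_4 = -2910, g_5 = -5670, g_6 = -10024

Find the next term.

-104  -354  -832  -1610  -2760  -4354
-250  -478  -778  -1150  -1594
-228  -300  -372  -444
-72  -72  -72
Fourth differences constant at -72.
-444 − 72 = -516;  -1594 − 516 = -2110;  -4354 − 2110 = -6464;  -10024 − 6464 = -16488

-16488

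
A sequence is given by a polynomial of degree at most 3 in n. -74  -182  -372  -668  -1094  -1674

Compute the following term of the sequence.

-2432

D1: -108, -190, -296, -426, -580
D2: -82, -106, -130, -154
D3: -24, -24, -24
Third differences constant at -24.
-154 − 24 = -178;  -580 − 178 = -758;  -1674 − 758 = -2432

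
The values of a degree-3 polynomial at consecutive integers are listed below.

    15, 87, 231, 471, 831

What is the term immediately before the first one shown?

-9

Δ: 72  144  240  360
Δ²: 72  96  120
Δ³: 24  24
The third differences are constant at 24.
Work back: 72 − 24 = 48;  72 − 48 = 24;  15 − 24 = -9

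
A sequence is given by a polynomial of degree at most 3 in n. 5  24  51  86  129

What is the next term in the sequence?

180

19  27  35  43
8  8  8
Constant second difference = 8, so extend:
43 + 8 = 51;  129 + 51 = 180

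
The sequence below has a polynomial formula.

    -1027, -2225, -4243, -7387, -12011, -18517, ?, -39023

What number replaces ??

Using the first 6 terms:
Δ: -1198, -2018, -3144, -4624, -6506
Δ²: -820, -1126, -1480, -1882
Δ³: -306, -354, -402
Δ⁴: -48, -48
Constant fourth difference = -48.
Extend forward: -402 − 48 = -450;  -1882 − 450 = -2332;  -6506 − 2332 = -8838;  -18517 − 8838 = -27355

-27355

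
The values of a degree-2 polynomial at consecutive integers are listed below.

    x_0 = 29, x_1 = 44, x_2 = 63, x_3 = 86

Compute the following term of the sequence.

15, 19, 23
4, 4
Constant second difference = 4, so extend:
23 + 4 = 27;  86 + 27 = 113

113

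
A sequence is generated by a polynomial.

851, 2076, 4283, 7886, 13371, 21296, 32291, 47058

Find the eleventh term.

D1: 1225 , 2207 , 3603 , 5485 , 7925 , 10995 , 14767
D2: 982 , 1396 , 1882 , 2440 , 3070 , 3772
D3: 414 , 486 , 558 , 630 , 702
D4: 72 , 72 , 72 , 72
Constant fourth difference = 72, so extend:
702 + 72 = 774;  3772 + 774 = 4546;  14767 + 4546 = 19313;  47058 + 19313 = 66371
774 + 72 = 846;  4546 + 846 = 5392;  19313 + 5392 = 24705;  66371 + 24705 = 91076
846 + 72 = 918;  5392 + 918 = 6310;  24705 + 6310 = 31015;  91076 + 31015 = 122091

122091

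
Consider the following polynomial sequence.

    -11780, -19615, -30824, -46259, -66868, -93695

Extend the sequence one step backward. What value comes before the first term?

D1: -7835  -11209  -15435  -20609  -26827
D2: -3374  -4226  -5174  -6218
D3: -852  -948  -1044
D4: -96  -96
The fourth differences are constant at -96.
Work back: -852 + 96 = -756;  -3374 + 756 = -2618;  -7835 + 2618 = -5217;  -11780 + 5217 = -6563

-6563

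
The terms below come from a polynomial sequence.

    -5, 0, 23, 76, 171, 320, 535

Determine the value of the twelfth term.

Δ: 5  23  53  95  149  215
Δ²: 18  30  42  54  66
Δ³: 12  12  12  12
Constant third difference = 12, so extend:
66 + 12 = 78;  215 + 78 = 293;  535 + 293 = 828
78 + 12 = 90;  293 + 90 = 383;  828 + 383 = 1211
90 + 12 = 102;  383 + 102 = 485;  1211 + 485 = 1696
102 + 12 = 114;  485 + 114 = 599;  1696 + 599 = 2295
114 + 12 = 126;  599 + 126 = 725;  2295 + 725 = 3020

3020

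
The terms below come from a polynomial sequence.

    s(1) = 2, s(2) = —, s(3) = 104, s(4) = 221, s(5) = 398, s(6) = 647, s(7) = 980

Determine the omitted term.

35

Using the last 5 terms:
First differences: 117, 177, 249, 333
Second differences: 60, 72, 84
Third differences: 12, 12
Constant third difference = 12.
Extend backward: 60 − 12 = 48;  117 − 48 = 69;  104 − 69 = 35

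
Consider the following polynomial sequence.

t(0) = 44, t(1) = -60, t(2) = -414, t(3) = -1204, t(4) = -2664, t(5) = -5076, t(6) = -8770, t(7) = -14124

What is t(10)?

-104  -354  -790  -1460  -2412  -3694  -5354
-250  -436  -670  -952  -1282  -1660
-186  -234  -282  -330  -378
-48  -48  -48  -48
Constant fourth difference = -48, so extend:
-378 − 48 = -426;  -1660 − 426 = -2086;  -5354 − 2086 = -7440;  -14124 − 7440 = -21564
-426 − 48 = -474;  -2086 − 474 = -2560;  -7440 − 2560 = -10000;  -21564 − 10000 = -31564
-474 − 48 = -522;  -2560 − 522 = -3082;  -10000 − 3082 = -13082;  -31564 − 13082 = -44646

-44646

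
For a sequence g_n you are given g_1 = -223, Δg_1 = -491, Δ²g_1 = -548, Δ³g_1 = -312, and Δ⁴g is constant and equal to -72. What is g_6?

-11638

Build the table forward from the leading diagonal:
Δ⁴: -72, -72, -72, -72, -72, -72
Δ³: -312, -384, -456, -528, -600, -672
Δ²: -548, -860, -1244, -1700, -2228, -2828
Δ: -491, -1039, -1899, -3143, -4843, -7071
g: -223, -714, -1753, -3652, -6795, -11638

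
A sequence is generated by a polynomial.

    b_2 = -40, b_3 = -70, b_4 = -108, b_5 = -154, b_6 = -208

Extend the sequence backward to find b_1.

First differences: -30, -38, -46, -54
Second differences: -8, -8, -8
The second differences are constant at -8.
Work back: -30 + 8 = -22;  -40 + 22 = -18

-18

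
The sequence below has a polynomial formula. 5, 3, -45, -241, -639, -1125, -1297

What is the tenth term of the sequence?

D1: -2, -48, -196, -398, -486, -172
D2: -46, -148, -202, -88, 314
D3: -102, -54, 114, 402
D4: 48, 168, 288
D5: 120, 120
The fifth differences are constant (120).
288 + 120 = 408;  402 + 408 = 810;  314 + 810 = 1124;  -172 + 1124 = 952;  -1297 + 952 = -345
408 + 120 = 528;  810 + 528 = 1338;  1124 + 1338 = 2462;  952 + 2462 = 3414;  -345 + 3414 = 3069
528 + 120 = 648;  1338 + 648 = 1986;  2462 + 1986 = 4448;  3414 + 4448 = 7862;  3069 + 7862 = 10931

10931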